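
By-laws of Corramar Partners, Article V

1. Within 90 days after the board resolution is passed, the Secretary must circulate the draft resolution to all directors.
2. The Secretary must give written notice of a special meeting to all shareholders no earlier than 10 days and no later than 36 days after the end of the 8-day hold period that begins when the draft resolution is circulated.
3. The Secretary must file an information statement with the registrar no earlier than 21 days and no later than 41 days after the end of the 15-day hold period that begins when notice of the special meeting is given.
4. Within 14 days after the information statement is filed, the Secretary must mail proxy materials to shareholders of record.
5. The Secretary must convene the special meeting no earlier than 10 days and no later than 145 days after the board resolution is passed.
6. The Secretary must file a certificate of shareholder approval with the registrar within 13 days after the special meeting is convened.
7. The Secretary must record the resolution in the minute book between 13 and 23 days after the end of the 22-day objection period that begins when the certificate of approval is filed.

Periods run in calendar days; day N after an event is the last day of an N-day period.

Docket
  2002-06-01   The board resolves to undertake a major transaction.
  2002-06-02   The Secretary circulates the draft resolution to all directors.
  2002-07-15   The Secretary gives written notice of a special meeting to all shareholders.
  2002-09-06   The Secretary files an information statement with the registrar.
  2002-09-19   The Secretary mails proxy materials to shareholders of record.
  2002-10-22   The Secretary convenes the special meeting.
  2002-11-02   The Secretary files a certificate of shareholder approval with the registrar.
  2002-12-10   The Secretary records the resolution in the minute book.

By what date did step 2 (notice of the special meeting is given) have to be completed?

2002-07-16

The draft resolution is circulated on 2002-06-02; the 8-day hold period therefore ends 2002-06-10, and step 2 runs from that date. The window is 10–36 days after 2002-06-10; it closes on 2002-07-16.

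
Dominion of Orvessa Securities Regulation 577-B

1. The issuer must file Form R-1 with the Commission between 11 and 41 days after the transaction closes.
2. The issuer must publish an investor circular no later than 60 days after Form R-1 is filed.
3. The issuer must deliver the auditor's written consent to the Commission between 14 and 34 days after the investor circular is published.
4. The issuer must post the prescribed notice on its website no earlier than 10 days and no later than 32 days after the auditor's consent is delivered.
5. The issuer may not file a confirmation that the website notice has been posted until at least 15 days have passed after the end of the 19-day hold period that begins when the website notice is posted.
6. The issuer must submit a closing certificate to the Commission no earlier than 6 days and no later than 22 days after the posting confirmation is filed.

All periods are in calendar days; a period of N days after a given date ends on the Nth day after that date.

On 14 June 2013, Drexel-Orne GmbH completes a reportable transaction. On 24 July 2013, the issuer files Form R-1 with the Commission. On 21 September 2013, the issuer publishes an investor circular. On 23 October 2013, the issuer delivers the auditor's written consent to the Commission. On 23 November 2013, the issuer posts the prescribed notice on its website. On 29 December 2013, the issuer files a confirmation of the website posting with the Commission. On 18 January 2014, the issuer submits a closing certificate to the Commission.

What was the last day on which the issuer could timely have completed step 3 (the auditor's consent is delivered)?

Step 3 runs from 21 September 2013, when the investor circular is published. The window is 14–34 days after 21 September 2013; it closes on 25 October 2013.

25 October 2013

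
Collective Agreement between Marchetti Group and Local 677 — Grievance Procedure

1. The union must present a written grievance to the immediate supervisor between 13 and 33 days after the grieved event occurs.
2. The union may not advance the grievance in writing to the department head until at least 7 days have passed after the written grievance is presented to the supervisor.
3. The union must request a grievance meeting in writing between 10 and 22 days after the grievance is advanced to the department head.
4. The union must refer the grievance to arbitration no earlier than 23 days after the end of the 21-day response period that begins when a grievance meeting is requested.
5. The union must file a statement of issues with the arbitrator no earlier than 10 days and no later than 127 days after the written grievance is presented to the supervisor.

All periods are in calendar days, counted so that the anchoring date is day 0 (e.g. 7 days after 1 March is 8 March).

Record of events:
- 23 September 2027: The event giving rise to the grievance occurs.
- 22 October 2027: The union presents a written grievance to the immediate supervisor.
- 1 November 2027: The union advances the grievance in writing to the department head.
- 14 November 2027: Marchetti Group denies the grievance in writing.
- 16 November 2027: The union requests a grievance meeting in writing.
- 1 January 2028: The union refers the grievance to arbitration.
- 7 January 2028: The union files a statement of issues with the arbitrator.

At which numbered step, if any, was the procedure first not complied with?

None — every step was satisfied

Step 1: the window is 13–33 days after 23 September 2027 (when the grieved event occurs), so 6 October 2027 through 26 October 2027; done 22 October 2027, which is between those dates.
Step 2: the earliest permitted date is 7 days after 22 October 2027 (when the written grievance is presented to the supervisor), i.e. 29 October 2027; 1 November 2027 is on or after that date.
Step 3: the window is 10–22 days after 1 November 2027 (when the grievance is advanced to the department head), so 11 November 2027 through 23 November 2027; done 16 November 2027, which is between those dates.
Step 4: the earliest permitted date is 23 days after 7 December 2027 (end of the 21-day response period, which began when a grievance meeting is requested on 16 November 2027), i.e. 30 December 2027; done 1 January 2028 — permitted.
Step 5: the window is 10–127 days after 22 October 2027 (when the written grievance is presented to the supervisor), so 1 November 2027 through 26 February 2028; done 7 January 2028 — within the window.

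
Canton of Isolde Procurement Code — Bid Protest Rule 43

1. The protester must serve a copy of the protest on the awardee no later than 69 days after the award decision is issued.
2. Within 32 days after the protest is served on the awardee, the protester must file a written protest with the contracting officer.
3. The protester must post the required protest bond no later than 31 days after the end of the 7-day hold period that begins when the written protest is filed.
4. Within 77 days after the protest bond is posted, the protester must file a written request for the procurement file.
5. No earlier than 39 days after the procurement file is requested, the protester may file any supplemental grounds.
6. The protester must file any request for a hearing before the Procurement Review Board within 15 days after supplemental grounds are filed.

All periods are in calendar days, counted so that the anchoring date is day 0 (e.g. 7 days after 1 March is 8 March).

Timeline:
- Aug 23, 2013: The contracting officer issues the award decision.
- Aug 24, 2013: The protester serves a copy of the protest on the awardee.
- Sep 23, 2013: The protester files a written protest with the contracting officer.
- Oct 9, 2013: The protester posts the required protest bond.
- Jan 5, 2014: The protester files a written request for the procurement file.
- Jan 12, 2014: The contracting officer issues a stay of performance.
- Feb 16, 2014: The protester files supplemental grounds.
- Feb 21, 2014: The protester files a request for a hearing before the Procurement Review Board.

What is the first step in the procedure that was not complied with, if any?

Step 4

(1) due by Aug 23, 2013 + 69 days = Oct 31, 2013; done Aug 24, 2013 — timely.
(2) due by Aug 24, 2013 + 32 days = Sep 25, 2013; completed Sep 23, 2013, before the deadline.
(3) due by Sep 30, 2013 + 31 days = Oct 31, 2013; done Oct 9, 2013 — timely.
(4) due by Oct 9, 2013 + 77 days = Dec 25, 2013; not done until Jan 5, 2014, 11 days after the deadline.
The procedure was therefore not followed at step 4.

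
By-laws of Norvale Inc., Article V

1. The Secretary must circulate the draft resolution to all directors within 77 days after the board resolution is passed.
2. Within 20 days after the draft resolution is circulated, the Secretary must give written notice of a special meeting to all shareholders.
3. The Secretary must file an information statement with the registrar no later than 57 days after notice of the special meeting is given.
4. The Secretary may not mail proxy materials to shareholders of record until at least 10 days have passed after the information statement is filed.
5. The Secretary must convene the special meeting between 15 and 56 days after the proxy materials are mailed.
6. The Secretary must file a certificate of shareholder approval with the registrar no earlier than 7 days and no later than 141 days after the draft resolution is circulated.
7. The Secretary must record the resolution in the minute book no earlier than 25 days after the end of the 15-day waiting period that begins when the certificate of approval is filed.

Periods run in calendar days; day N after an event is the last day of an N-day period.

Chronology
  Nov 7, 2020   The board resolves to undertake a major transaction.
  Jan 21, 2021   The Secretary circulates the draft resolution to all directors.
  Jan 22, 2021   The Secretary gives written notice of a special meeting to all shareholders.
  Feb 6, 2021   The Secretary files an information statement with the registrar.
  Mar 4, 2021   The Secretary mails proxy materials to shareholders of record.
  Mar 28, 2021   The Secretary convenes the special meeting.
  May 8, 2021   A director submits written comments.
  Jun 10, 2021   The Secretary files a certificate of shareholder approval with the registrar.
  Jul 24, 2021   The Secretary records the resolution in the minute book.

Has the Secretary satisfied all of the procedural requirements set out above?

(1) due by Nov 7, 2020 + 77 days = Jan 23, 2021; completed Jan 21, 2021, before the deadline.
(2) due by Jan 21, 2021 + 20 days = Feb 10, 2021; completed Jan 22, 2021, before the deadline.
(3) due by Jan 22, 2021 + 57 days = Mar 20, 2021; completed Feb 6, 2021, before the deadline.
(4) permitted from Feb 6, 2021 + 10 days = Feb 16, 2021 onward; Mar 4, 2021 is on or after that date.
(5) the permitted window runs from Mar 4, 2021 + 15 = Mar 19, 2021 to Mar 4, 2021 + 56 = Apr 29, 2021; done Mar 28, 2021 — within the window.
(6) the permitted window runs from Jan 21, 2021 + 7 = Jan 28, 2021 to Jan 21, 2021 + 141 = Jun 11, 2021; Jun 10, 2021 falls inside that range.
(7) permitted from Jun 25, 2021 + 25 days = Jul 20, 2021 onward; Jul 24, 2021 is on or after that date.

Yes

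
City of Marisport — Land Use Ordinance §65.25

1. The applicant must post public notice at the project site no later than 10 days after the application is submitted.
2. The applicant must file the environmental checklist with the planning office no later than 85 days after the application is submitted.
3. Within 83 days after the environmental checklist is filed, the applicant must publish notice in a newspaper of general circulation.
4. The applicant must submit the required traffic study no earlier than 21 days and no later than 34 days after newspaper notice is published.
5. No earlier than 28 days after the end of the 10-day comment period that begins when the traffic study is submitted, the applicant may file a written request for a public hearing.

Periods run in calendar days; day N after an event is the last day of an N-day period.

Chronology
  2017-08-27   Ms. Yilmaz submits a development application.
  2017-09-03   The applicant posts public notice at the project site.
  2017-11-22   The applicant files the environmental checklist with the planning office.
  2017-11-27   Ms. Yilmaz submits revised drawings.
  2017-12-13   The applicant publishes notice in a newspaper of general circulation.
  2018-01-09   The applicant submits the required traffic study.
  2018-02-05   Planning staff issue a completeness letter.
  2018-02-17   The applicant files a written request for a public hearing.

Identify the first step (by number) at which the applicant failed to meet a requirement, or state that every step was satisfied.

Step 1: 10 days after 2017-08-27 (when the application is submitted) is 2017-09-06; done 2017-09-03 — timely.
Step 2: 85 days after 2017-08-27 (when the application is submitted) is 2017-11-20; not done until 2017-11-22, 2 days after the deadline.

Step 2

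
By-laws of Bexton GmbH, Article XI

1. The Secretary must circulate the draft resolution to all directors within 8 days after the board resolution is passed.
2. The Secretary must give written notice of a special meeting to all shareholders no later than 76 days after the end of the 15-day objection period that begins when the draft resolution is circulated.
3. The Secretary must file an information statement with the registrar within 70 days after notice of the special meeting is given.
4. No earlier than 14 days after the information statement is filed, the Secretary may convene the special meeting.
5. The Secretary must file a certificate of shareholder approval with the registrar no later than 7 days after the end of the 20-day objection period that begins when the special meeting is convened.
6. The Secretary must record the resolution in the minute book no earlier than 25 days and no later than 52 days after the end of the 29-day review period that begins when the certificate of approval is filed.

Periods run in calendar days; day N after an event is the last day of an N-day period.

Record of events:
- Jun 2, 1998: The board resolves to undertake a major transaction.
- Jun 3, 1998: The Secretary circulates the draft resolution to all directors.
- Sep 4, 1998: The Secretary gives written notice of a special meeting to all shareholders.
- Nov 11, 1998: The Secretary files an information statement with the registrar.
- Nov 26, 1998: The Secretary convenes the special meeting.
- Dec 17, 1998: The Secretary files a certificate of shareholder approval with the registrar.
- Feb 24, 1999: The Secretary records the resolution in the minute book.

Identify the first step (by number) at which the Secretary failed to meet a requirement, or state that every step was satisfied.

(1) due by Jun 2, 1998 + 8 days = Jun 10, 1998; Jun 3, 1998 is within that limit.
(2) due by Jun 18, 1998 + 76 days = Sep 2, 1998; not done until Sep 4, 1998, 2 days after the deadline.

Step 2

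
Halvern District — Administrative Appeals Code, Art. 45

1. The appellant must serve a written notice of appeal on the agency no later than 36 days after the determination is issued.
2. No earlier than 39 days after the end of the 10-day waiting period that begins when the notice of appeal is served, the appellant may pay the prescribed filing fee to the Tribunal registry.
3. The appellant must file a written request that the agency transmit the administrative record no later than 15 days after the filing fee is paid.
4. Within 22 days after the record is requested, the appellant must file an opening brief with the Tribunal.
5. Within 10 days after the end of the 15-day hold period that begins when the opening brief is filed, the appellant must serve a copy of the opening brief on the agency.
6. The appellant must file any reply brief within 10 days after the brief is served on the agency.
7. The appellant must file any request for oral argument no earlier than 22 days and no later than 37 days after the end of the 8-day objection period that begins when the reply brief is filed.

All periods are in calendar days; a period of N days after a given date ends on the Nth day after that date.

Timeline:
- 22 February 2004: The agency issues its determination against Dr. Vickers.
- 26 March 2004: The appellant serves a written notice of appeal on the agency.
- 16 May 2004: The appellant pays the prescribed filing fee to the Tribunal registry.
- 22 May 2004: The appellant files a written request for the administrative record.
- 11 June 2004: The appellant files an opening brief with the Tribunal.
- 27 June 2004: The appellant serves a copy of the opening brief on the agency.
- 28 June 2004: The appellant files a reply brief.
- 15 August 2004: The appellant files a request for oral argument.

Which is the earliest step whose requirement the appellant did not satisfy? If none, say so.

Step 7

Step 1: 36 days after 22 February 2004 (when the determination is issued) is 29 March 2004; done 26 March 2004 — timely.
Step 2: the earliest permitted date is 39 days after 5 April 2004 (end of the 10-day waiting period, which began when the notice of appeal is served on 26 March 2004), i.e. 14 May 2004; done 16 May 2004 — permitted.
Step 3: 15 days after 16 May 2004 (when the filing fee is paid) is 31 May 2004; completed 22 May 2004, before the deadline.
Step 4: 22 days after 22 May 2004 (when the record is requested) is 13 June 2004; done 11 June 2004 — timely.
Step 5: 10 days after 26 June 2004 (end of the 15-day hold period, which began when the opening brief is filed on 11 June 2004) is 6 July 2004; 27 June 2004 is within that limit.
Step 6: 10 days after 27 June 2004 (when the brief is served on the agency) is 7 July 2004; 28 June 2004 is within that limit.
Step 7: the window is 22–37 days after 6 July 2004 (end of the 8-day objection period, which began when the reply brief is filed on 28 June 2004), so 28 July 2004 through 12 August 2004; done 15 August 2004 — 3 days after the window closed.
The procedure was therefore not followed at step 7.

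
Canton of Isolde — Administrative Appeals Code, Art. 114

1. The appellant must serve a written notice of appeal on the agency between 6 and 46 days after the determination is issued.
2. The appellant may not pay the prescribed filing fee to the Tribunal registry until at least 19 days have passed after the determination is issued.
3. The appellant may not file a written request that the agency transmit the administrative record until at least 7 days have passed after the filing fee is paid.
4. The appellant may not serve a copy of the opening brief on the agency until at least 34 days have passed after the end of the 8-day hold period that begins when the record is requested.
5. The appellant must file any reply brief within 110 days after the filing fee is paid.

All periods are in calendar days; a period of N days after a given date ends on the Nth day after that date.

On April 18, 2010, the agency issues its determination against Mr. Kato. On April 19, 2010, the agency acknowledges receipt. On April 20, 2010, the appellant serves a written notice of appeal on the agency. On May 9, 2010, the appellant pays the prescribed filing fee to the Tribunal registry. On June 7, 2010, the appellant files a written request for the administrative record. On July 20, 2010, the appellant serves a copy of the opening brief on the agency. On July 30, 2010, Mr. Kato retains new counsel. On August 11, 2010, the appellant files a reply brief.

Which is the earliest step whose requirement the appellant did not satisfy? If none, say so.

Step 1: the window is 6–46 days after April 18, 2010 (when the determination is issued), so April 24, 2010 through June 3, 2010; April 20, 2010 is 4 days too early.
Later steps need not be reached.

Step 1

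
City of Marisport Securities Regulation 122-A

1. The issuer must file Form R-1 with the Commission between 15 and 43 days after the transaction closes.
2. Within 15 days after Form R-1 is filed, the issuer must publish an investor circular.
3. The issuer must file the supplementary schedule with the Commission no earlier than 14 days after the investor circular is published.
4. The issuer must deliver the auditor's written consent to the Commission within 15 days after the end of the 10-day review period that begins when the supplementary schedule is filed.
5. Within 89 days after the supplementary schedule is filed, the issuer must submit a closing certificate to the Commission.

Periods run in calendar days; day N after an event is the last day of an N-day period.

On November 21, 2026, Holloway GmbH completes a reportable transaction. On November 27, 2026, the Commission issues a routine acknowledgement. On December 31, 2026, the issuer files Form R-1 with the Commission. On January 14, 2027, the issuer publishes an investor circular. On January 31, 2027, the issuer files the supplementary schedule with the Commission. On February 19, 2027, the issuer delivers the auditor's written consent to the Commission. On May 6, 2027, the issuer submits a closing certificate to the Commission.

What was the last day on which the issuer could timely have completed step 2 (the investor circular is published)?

Step 2 runs from December 31, 2026, when Form R-1 is filed. 15 days after December 31, 2026 is January 15, 2027.

January 15, 2027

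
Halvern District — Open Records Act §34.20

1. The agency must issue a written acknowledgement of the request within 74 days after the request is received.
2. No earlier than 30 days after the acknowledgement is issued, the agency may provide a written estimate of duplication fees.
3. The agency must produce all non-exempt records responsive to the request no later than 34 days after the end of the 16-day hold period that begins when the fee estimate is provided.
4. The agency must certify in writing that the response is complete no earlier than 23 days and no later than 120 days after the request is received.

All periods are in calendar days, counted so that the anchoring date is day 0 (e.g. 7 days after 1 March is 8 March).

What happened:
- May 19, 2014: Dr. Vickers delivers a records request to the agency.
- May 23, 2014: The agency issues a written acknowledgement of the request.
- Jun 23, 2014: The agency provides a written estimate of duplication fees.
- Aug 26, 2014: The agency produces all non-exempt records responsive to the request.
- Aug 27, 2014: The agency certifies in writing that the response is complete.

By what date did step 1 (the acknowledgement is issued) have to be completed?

Aug 1, 2014

Step 1 runs from May 19, 2014, when the request is received. 74 days after May 19, 2014 is Aug 1, 2014.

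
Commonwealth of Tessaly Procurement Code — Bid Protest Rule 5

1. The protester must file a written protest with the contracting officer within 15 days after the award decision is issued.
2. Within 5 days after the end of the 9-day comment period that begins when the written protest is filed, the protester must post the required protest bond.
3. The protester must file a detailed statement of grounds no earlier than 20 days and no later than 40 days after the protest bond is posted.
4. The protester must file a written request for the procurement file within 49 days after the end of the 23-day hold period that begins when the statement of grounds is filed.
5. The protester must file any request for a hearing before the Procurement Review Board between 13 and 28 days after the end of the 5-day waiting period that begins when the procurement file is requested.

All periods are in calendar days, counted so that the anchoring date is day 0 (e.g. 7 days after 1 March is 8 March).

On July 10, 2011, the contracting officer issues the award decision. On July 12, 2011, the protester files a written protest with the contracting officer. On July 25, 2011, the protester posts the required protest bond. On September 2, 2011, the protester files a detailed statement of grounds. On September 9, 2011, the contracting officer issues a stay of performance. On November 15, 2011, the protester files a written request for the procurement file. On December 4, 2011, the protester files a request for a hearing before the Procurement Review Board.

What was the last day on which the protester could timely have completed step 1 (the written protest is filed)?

Step 1 runs from July 10, 2011, when the award decision is issued. 15 days after July 10, 2011 is July 25, 2011.

July 25, 2011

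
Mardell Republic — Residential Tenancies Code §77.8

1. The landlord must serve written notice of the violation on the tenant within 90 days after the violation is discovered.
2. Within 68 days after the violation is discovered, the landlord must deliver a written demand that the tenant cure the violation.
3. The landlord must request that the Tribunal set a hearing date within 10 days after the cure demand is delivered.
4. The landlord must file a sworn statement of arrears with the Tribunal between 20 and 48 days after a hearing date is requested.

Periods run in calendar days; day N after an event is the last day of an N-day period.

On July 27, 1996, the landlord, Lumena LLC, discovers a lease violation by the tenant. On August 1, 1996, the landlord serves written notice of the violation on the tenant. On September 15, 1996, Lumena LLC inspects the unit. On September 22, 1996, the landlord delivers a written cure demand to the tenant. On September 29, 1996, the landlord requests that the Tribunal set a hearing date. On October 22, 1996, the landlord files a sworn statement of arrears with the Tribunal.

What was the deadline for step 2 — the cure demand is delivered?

October 3, 1996

Step 2 runs from July 27, 1996, when the violation is discovered. 68 days after July 27, 1996 is October 3, 1996.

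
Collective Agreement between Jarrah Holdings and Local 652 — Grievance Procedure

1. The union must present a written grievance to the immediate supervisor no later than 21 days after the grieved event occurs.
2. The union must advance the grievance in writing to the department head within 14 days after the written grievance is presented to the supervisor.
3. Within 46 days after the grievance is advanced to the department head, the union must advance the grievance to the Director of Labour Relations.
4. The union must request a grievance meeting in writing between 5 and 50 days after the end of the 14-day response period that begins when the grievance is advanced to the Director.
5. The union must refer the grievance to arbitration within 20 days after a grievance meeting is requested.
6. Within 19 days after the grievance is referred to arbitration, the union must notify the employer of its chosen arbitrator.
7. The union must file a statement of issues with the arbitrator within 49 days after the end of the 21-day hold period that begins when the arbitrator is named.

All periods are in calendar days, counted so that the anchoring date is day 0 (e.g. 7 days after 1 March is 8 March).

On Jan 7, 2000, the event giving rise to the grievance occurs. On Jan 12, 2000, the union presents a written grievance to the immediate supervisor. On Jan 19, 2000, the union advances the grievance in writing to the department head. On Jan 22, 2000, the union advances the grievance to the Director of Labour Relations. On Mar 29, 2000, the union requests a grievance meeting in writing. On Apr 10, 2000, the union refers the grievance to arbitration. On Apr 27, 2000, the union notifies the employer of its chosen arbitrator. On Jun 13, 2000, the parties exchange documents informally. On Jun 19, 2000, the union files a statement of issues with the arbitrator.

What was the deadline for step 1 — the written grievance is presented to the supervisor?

Step 1 runs from Jan 7, 2000, when the grieved event occurs. 21 days after Jan 7, 2000 is Jan 28, 2000.

Jan 28, 2000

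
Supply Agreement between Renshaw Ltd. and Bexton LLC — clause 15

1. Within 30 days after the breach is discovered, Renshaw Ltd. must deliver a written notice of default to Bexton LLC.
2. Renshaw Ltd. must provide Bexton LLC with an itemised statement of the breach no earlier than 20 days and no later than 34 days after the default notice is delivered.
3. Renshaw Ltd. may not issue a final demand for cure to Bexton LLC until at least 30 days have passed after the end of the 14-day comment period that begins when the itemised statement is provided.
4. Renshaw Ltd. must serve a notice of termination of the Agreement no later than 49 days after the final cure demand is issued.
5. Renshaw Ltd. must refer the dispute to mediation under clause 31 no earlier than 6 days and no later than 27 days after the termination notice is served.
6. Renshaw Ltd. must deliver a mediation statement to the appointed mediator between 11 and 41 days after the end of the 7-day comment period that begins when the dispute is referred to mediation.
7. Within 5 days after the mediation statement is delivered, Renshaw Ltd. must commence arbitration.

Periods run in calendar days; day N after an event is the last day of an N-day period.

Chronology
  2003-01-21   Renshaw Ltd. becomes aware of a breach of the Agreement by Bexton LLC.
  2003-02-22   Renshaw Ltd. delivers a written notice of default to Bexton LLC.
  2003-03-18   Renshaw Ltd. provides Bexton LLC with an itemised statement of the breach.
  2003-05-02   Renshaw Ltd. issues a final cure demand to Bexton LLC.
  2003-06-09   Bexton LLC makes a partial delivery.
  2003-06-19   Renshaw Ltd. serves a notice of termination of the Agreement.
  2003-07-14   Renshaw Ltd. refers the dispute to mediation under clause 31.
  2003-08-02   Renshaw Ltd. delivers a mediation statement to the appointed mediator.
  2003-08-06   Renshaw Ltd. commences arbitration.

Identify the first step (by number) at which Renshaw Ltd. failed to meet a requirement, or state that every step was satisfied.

Step 1

Step 1: 30 days after 2003-01-21 (when the breach is discovered) is 2003-02-20; 2003-02-22 misses that deadline by 2 days.
That is the first point of non-compliance.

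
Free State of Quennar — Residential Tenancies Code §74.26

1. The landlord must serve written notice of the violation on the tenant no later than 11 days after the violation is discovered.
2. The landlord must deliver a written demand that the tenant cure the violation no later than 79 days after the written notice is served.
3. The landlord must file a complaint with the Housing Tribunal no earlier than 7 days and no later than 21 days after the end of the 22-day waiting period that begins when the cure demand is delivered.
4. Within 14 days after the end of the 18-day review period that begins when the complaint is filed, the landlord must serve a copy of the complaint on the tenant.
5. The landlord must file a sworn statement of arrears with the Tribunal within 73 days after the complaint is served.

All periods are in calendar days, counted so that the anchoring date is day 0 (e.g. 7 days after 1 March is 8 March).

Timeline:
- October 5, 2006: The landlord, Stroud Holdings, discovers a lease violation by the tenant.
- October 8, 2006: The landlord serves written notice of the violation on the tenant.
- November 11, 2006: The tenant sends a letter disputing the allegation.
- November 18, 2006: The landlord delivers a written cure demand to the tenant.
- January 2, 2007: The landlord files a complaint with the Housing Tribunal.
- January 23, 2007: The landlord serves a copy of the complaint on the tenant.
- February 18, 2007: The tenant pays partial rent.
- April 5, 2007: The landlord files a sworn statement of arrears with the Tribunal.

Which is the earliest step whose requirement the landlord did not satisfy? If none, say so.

Step 3

(1) due by October 5, 2006 + 11 days = October 16, 2006; completed October 8, 2006, before the deadline.
(2) due by October 8, 2006 + 79 days = December 26, 2006; completed November 18, 2006, before the deadline.
(3) the permitted window runs from December 10, 2006 + 7 = December 17, 2006 to December 10, 2006 + 21 = December 31, 2006; January 2, 2007 is 2 days past the end of the window.
Later steps need not be reached.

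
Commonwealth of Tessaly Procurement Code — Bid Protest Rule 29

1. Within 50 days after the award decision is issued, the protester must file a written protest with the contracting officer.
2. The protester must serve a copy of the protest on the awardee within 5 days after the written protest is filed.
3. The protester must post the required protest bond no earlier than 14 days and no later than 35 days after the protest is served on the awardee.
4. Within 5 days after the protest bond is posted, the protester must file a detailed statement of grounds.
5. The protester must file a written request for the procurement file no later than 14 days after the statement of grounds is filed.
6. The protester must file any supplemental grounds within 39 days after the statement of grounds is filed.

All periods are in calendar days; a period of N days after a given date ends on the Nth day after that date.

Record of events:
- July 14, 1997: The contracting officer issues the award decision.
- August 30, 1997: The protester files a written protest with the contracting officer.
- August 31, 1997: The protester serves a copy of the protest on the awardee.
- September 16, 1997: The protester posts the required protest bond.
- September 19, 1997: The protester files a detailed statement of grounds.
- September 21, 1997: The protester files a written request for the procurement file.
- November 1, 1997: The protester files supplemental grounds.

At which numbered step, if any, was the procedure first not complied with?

Step 6

(1) due by July 14, 1997 + 50 days = September 2, 1997; completed August 30, 1997, before the deadline.
(2) due by August 30, 1997 + 5 days = September 4, 1997; August 31, 1997 is within that limit.
(3) the permitted window runs from August 31, 1997 + 14 = September 14, 1997 to August 31, 1997 + 35 = October 5, 1997; done September 16, 1997 — within the window.
(4) due by September 16, 1997 + 5 days = September 21, 1997; September 19, 1997 is within that limit.
(5) due by September 19, 1997 + 14 days = October 3, 1997; done September 21, 1997 — timely.
(6) due by September 19, 1997 + 39 days = October 28, 1997; done November 1, 1997 — 4 days late.
The procedure was therefore not followed at step 6.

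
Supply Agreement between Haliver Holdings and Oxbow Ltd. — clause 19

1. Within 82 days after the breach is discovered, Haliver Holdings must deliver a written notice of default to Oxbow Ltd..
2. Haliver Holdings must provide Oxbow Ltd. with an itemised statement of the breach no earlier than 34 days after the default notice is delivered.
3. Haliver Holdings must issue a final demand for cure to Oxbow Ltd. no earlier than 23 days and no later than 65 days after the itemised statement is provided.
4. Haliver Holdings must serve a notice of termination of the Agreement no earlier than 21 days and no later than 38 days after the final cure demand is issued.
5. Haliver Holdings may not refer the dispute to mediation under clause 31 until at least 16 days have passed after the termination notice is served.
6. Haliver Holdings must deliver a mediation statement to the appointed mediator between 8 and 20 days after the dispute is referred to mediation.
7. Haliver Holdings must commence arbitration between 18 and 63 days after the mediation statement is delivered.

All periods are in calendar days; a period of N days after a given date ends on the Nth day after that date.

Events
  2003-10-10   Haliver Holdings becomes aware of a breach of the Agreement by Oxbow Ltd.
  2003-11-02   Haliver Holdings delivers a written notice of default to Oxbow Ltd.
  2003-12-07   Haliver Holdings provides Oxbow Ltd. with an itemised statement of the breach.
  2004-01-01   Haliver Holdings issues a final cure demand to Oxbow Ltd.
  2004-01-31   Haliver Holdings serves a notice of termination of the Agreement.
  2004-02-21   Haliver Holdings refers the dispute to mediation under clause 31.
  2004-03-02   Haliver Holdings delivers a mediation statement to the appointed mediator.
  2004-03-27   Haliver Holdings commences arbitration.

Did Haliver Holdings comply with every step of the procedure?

Step 1: 82 days after 2003-10-10 (when the breach is discovered) is 2003-12-31; completed 2003-11-02, before the deadline.
Step 2: the earliest permitted date is 34 days after 2003-11-02 (when the default notice is delivered), i.e. 2003-12-06; done 2003-12-07 — permitted.
Step 3: the window is 23–65 days after 2003-12-07 (when the itemised statement is provided), so 2003-12-30 through 2004-02-10; done 2004-01-01 — within the window.
Step 4: the window is 21–38 days after 2004-01-01 (when the final cure demand is issued), so 2004-01-22 through 2004-02-08; done 2004-01-31, which is between those dates.
Step 5: the earliest permitted date is 16 days after 2004-01-31 (when the termination notice is served), i.e. 2004-02-16; 2004-02-21 is on or after that date.
Step 6: the window is 8–20 days after 2004-02-21 (when the dispute is referred to mediation), so 2004-02-29 through 2004-03-12; done 2004-03-02, which is between those dates.
Step 7: the window is 18–63 days after 2004-03-02 (when the mediation statement is delivered), so 2004-03-20 through 2004-05-04; done 2004-03-27 — within the window.

Yes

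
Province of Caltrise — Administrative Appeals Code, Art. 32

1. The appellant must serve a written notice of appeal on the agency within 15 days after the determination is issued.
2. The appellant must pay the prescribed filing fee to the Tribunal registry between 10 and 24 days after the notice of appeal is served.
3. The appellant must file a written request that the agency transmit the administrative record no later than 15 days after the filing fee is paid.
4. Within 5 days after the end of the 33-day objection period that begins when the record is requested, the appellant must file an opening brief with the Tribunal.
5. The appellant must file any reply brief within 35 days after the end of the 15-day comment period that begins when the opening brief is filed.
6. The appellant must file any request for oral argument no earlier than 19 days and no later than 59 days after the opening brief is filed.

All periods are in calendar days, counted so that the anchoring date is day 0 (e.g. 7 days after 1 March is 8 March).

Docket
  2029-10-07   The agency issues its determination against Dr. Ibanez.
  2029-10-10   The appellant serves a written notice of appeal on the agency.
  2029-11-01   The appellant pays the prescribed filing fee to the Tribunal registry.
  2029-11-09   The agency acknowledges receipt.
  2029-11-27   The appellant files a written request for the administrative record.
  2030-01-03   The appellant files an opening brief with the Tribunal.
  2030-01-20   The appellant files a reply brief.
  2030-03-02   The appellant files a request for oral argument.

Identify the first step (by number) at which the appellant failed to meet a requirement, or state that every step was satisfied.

Step 3

Step 1: 15 days after 2029-10-07 (when the determination is issued) is 2029-10-22; completed 2029-10-10, before the deadline.
Step 2: the window is 10–24 days after 2029-10-10 (when the notice of appeal is served), so 2029-10-20 through 2029-11-03; done 2029-11-01, which is between those dates.
Step 3: 15 days after 2029-11-01 (when the filing fee is paid) is 2029-11-16; not done until 2029-11-27, 11 days after the deadline.
The procedure was therefore not followed at step 3.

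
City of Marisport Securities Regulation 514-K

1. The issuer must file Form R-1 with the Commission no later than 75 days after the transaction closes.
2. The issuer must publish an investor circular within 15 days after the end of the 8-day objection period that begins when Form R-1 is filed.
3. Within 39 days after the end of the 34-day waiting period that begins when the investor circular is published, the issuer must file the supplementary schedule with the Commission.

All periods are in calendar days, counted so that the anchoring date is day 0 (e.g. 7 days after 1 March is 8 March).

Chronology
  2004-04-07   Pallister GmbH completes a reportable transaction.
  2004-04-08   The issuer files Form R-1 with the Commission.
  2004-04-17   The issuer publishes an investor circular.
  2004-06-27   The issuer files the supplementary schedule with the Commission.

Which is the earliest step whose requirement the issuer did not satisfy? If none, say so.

Step 1: 75 days after 2004-04-07 (when the transaction closes) is 2004-06-21; completed 2004-04-08, before the deadline.
Step 2: 15 days after 2004-04-16 (end of the 8-day objection period, which began when Form R-1 is filed on 2004-04-08) is 2004-05-01; done 2004-04-17 — timely.
Step 3: 39 days after 2004-05-21 (end of the 34-day waiting period, which began when the investor circular is published on 2004-04-17) is 2004-06-29; done 2004-06-27 — timely.

None — every step was satisfied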